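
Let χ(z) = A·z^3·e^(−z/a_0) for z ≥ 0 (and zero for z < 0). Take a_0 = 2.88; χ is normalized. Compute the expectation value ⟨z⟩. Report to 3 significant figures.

⟨z⟩ ≈ 10.1

By definition ⟨z⟩ = ∫ z |χ(z)|² dz.
Evaluating both integrals, ⟨z⟩ = 7·a_0/2.
Putting a_0 = 2.88 gives 10.08.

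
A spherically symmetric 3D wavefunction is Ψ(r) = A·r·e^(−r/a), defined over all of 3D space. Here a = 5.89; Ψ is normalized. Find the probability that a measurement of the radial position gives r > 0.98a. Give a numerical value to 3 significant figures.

P = ∫ |Ψ|² 4πr² dr over r > 0.98a.
A² is fixed by ∫₀^∞ 4πr²|Ψ|² dr = 1, i.e. A² = (3·π·a^5)^(−1).
In terms of u = r/a (A², 4π and the length scale all cancel between numerator and denominator), P = [∫_{0.98}^{∞} u^4·e^(-2·u) du] / [∫_{0}^{∞} u^4·e^(-2·u) du].
An antiderivative of u^4·e^(-2·u) is -(u^4/2 + u^3 + 3·u^2/2 + 3·u/2 + 3/4)·e^(-2·u); evaluating from 0.98 to ∞ gives ≈ 0.71316, while the full integral is 3/4.
Taking the ratio yields P = 0.9509.

P ≈ 0.951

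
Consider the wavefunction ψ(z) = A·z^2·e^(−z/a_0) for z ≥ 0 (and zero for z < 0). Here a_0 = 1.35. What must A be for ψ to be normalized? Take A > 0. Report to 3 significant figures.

A ≈ 0.545

We need A² ∫|f|² dz = 1, taking the integral from 0 to ∞.
Recall ∫₀^∞ z^m e^(−z/β) dz = m!·β^(m+1), carrying out the integral gives A² · 3·a_0^5/4.
Substituting a_0 = 1.35 gives A² = 0.2974, so A = 0.5453.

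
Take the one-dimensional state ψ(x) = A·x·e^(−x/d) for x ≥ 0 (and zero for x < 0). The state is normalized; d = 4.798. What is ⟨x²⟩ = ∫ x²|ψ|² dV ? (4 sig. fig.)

⟨x^2⟩ ≈ 69.06

The expectation value is the |ψ|²-weighted average of x^2: ∫ x^2|ψ|² dx.
Evaluating both integrals, ⟨x²⟩ = 3·d^2.
Putting d = 4.798 gives 69.062.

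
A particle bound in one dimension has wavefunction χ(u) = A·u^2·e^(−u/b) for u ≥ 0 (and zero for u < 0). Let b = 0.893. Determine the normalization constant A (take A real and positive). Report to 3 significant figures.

A ≈ 1.53

Normalization requires ∫|χ|² du = 1, integrated from 0 to ∞.
The integral (without the A² prefactor) comes out to 3·b^5/4.
With b = 0.893: A² = 2.348 and A = 1.532.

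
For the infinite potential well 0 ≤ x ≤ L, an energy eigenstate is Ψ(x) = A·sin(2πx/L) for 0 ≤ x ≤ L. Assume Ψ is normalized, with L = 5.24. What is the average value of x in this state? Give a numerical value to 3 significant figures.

⟨x⟩ ≈ 2.62

The expectation value is the |Ψ|²-weighted average of x: ∫ x|Ψ|² dx.
Since the A² factors cancel between numerator and denominator, ⟨x⟩ = L/2.
With L = 5.24, ⟨x⟩ = 2.620.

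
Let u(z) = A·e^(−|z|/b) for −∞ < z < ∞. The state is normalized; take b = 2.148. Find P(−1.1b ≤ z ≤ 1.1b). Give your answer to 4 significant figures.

The probability is P = ∫ |u|² dz over [−1.1b, 1.1b].
The normalization integral ∫|u|²dz over the whole domain equals b·A², and A² cancels in the ratio.
By symmetry take twice the z ≥ 0 contribution in numerator and denominator; the 2's cancel. In terms of t = z/b (A² and the length scale cancel between numerator and denominator), P = [∫_{0}^{1.1} e^(-2·t) dt] / [∫_{0}^{∞} e^(-2·t) dt].
Using ∫ e^(-2·t) dt = -e^(-2·t)/2, the numerator is 1/2 - e^(-11/5)/2 and the denominator is 1/2.
The result is P = 0.88920.

P ≈ 0.8892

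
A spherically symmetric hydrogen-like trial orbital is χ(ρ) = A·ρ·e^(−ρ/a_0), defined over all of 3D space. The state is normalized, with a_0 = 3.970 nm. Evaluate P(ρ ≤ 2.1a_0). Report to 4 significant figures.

P = ∫ |χ|² 4πρ² dρ over ρ ≤ 2.1a_0.
Normalization gives A² = 1/(3·π·a_0^5).
Let u = ρ/a_0; then A², 4π and the length scale all cancel, so P = ∫_{0}^{2.1} u^4·e^(-2·u) du ÷ ∫_{0}^{∞} u^4·e^(-2·u) du.
An antiderivative of u^4·e^(-2·u) is -(u^4/2 + u^3 + 3·u^2/2 + 3·u/2 + 3/4)·e^(-2·u); evaluating from 0 to 2.1 gives ≈ 0.307630, while the full integral is 3/4.
The region integral divided by the full integral gives P = 0.41017.

P ≈ 0.4102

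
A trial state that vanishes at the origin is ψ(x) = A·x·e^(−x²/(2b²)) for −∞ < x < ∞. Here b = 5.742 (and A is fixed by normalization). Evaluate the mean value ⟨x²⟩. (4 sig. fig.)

⟨x²⟩ = ∫ x^2 |ψ|² dx over the full domain.
Since the A² factors cancel between numerator and denominator, ⟨x²⟩ = 3·b^2/2.
With b = 5.742, ⟨x^2⟩ = 49.456.

⟨x^2⟩ ≈ 49.46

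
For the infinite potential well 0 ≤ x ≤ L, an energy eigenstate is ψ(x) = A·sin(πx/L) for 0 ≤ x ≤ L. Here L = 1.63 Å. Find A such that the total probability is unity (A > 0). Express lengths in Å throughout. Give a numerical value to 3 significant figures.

A ≈ 1.11 Å^(-1/2)

We need A² ∫|f|² dx = 1, taking the integral from 0 to L.
Carrying out the integral gives A² · L/2.
Substituting L = 1.63 gives A² = 1.227, so A = 1.108.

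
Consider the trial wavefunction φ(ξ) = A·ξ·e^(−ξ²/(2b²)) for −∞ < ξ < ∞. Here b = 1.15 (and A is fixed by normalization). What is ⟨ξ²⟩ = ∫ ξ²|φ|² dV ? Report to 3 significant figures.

⟨ξ²⟩ = ∫ ξ^2 |φ|² dξ over the full domain.
The ratio of the moment integral to the normalization integral gives ⟨ξ²⟩ = 3·b^2/2.
With b = 1.15, ⟨ξ^2⟩ = 1.984.

⟨ξ^2⟩ ≈ 1.98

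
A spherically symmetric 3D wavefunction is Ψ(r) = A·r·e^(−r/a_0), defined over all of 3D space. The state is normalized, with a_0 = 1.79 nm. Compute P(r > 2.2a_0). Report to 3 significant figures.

P ≈ 0.551

P = ∫ |Ψ|² 4πr² dr over r > 2.2a_0.
The full normalization integral is A²·[3·π·a_0^5] = 1, fixing A².
Let u = r/a_0; then A², 4π and the length scale all cancel, so P = ∫_{2.2}^{∞} u^4·e^(-2·u) du ÷ ∫_{0}^{∞} u^4·e^(-2·u) du.
An antiderivative of u^4·e^(-2·u) is -(u^4/2 + u^3 + 3·u^2/2 + 3·u/2 + 3/4)·e^(-2·u); evaluating from 2.2 to ∞ gives ≈ 0.41339, while the full integral is 3/4.
Taking the ratio yields P = 0.5512.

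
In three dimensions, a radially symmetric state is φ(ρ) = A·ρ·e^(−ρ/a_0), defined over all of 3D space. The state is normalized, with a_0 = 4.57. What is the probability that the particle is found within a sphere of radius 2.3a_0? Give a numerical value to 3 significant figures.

With dV = 4πρ²dρ, the probability is ∫|φ|² dV over ρ ≤ 2.3a_0.
Normalization gives A² = 1/(3·π·a_0^5).
In terms of u = ρ/a_0 (A², 4π and the length scale all cancel between numerator and denominator), P = [∫_{0}^{2.3} u^4·e^(-2·u) du] / [∫_{0}^{∞} u^4·e^(-2·u) du].
Using ∫ u^4·e^(-2·u) du = -(u^4/2 + u^3 + 3·u^2/2 + 3·u/2 + 3/4)·e^(-2·u), the numerator is ≈ 0.36507 and the denominator is 3/4.
This evaluates to P = 0.4868.

P ≈ 0.487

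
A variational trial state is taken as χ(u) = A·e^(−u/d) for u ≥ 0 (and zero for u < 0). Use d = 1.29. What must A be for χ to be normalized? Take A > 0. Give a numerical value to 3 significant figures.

A ≈ 1.25

Require ∫ |χ|² du = 1 over the whole domain.
Using ∫₀^∞ uⁿ e^(−αu) du = n!/αⁿ⁺¹, ∫|χ|² du = A²·(d/2).
Hence A² = 1/[d/2].
Plugging in d = 1.29 yields A = 1.245.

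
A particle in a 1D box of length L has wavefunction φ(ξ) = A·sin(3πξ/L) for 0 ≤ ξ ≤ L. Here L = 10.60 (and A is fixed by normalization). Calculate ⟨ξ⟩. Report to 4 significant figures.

⟨ξ⟩ = ∫ ξ |φ|² dξ over the full domain.
With ∫₀^L sin²(nπξ/L) dξ = L/2, the ratio of the moment integral to the normalization integral gives ⟨ξ⟩ = L/2.
Putting L = 10.60 gives 5.3000.

⟨ξ⟩ ≈ 5.300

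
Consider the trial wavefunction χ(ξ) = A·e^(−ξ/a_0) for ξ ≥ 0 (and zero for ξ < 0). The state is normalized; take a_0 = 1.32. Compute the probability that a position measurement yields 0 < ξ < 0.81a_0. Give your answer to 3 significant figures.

P ≈ 0.802

The probability is P = ∫ |χ|² dξ over [0, 0.81a_0].
Since A² = 1/(a_0/2), this is the region integral divided by the full normalization integral.
In terms of u = ξ/a_0 (A² and the length scale cancel between numerator and denominator), P = [∫_{0}^{0.81} e^(-2·u) du] / [∫_{0}^{∞} e^(-2·u) du].
An antiderivative of e^(-2·u) is -e^(-2·u)/2; evaluating from 0 to 0.81 gives 1/2 - e^(-81/50)/2, while the full integral is 1/2.
This works out to P = 0.8021.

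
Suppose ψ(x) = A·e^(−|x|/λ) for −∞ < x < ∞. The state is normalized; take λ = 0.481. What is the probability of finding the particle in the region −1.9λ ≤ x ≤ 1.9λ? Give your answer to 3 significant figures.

P = ∫_{−1.9λ}^{1.9λ} |ψ(x)|² dx.
With A² fixed by ∫|ψ|² = 1, i.e. A² = (λ)^(−1), substitute and integrate.
Both integrals are even about x = 0, so only the x ≥ 0 halves are needed (the factors of 2 cancel). In terms of u = x/λ (A² and the length scale cancel between numerator and denominator), P = [∫_{0}^{1.9} e^(-2·u) du] / [∫_{0}^{∞} e^(-2·u) du].
An antiderivative of e^(-2·u) is -e^(-2·u)/2; evaluating from 0 to 1.9 gives 1/2 - e^(-19/5)/2, while the full integral is 1/2.
The result is P = 0.9776.

P ≈ 0.978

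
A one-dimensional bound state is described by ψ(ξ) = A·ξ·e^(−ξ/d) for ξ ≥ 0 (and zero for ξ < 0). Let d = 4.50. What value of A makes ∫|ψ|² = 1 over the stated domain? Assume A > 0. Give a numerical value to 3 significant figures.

The normalization condition is ∫|ψ|² dξ = 1 from 0 to ∞.
With ∫₀^∞ ξ^2 e^(−αξ) dξ = 2!/α^3, ∫|ψ|² dξ = A²·(d^3/4).
Setting this equal to 1 gives A² = 1/(d^3/4).
Plugging in d = 4.50 yields A = 0.2095.

A ≈ 0.210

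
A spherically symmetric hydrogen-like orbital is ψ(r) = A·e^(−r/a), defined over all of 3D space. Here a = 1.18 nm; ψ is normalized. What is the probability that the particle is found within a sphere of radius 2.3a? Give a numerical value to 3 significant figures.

P ≈ 0.837

P = ∫ |ψ|² 4πr² dr over r ≤ 2.3a.
The full normalization integral is A²·[π·a^3] = 1, fixing A².
In terms of u = r/a (A², 4π and the length scale all cancel between numerator and denominator), P = [∫_{0}^{2.3} u^2·e^(-2·u) du] / [∫_{0}^{∞} u^2·e^(-2·u) du].
An antiderivative of u^2·e^(-2·u) is -(2·u^2 + 2·u + 1)·e^(-2·u)/4; evaluating from 0 to 2.3 gives 1/4 - 809·e^(-23/5)/200, while the full integral is 1/4.
This evaluates to P = 0.8374.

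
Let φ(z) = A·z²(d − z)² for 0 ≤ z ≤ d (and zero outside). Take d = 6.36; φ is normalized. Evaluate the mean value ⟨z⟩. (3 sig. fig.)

The expectation value is the |φ|²-weighted average of z: ∫ z|φ|² dz.
Expanding the polynomial and integrating term by term, evaluating both integrals, ⟨z⟩ = d/2.
Putting d = 6.36 gives 3.180.

⟨z⟩ ≈ 3.18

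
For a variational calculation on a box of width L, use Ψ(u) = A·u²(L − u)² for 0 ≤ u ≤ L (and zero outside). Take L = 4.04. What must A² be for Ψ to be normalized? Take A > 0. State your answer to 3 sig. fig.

Require ∫ |Ψ|² du = 1 over the whole domain.
Expanding the polynomial and integrating term by term, ∫|Ψ|² du = A²·(L^9/630).
Setting this equal to 1 gives A² = 1/(L^9/630).
With L = 4.04: A² = 0.002197 and A = 0.04688.

A^2 ≈ 0.00220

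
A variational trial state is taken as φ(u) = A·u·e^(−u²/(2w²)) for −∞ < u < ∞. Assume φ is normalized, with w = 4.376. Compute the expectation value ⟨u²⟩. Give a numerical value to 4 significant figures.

⟨u^2⟩ ≈ 28.72

⟨u²⟩ = ∫ u^2 |φ|² du over the full domain.
Evaluating both integrals, ⟨u²⟩ = 3·w^2/2.
Putting w = 4.376 gives 28.724.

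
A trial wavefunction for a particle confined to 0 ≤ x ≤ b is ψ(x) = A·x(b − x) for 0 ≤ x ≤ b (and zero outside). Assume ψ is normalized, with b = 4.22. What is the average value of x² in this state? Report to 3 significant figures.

By definition ⟨x²⟩ = ∫ x^2 |ψ(x)|² dx.
Evaluating both integrals, ⟨x²⟩ = 2·b^2/7.
Putting b = 4.22 gives 5.088.

⟨x^2⟩ ≈ 5.09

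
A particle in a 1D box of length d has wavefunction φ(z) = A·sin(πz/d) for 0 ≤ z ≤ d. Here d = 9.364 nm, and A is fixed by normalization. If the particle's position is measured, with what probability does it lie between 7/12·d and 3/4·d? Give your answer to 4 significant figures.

P ≈ 0.2462

The probability is P = ∫ |φ|² dz over [7/12·d, 3/4·d].
Since A² = 1/(d/2), this is the region integral divided by the full normalization integral.
In terms of u = z/d (A² and the length scale cancel between numerator and denominator), P = [∫_{7/12}^{3/4} sin(π·u)^2 du] / [∫_{0}^{1} sin(π·u)^2 du].
With ∫ sin(π·u)^2 du = u/2 - sin(2·π·u)/(4·π) + C, the region integral is 1/(8·π) + 1/12 and the full one is 1/2.
Taking the ratio, P = (3 + 2·π)/(12·π).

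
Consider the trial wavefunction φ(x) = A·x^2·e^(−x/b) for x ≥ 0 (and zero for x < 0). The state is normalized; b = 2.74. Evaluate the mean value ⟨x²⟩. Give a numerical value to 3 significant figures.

⟨x^2⟩ ≈ 56.3

By definition ⟨x²⟩ = ∫ x^2 |φ(x)|² dx.
Since the A² factors cancel between numerator and denominator, ⟨x²⟩ = 15·b^2/2.
Putting b = 2.74 gives 56.31.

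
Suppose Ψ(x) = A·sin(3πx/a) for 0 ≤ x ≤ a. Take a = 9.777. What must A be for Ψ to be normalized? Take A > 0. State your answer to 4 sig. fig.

A ≈ 0.4523

Require ∫ |Ψ|² dx = 1 over the whole domain.
∫|Ψ|² dx = A²·(a/2).
Hence A² = 1/[a/2].
Substituting a = 9.777 gives A² = 0.20456, so A = 0.45229.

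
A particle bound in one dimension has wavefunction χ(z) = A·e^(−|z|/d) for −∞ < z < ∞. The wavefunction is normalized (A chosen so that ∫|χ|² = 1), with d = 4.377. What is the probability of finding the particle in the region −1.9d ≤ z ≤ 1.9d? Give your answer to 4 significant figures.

P = ∫_{−1.9d}^{1.9d} |χ(z)|² dz.
Since A² = 1/(d), this is the region integral divided by the full normalization integral.
By symmetry take twice the z ≥ 0 contribution in numerator and denominator; the 2's cancel. Substituting u = z/d, A² and the length scale cancel in the ratio: P = ∫_{0}^{1.9} e^(-2·u) du / ∫_{0}^{∞} e^(-2·u) du.
With ∫ e^(-2·u) du = -e^(-2·u)/2 + C, the region integral is 1/2 - e^(-19/5)/2 and the full one is 1/2.
Evaluating gives P = 0.97763.

P ≈ 0.9776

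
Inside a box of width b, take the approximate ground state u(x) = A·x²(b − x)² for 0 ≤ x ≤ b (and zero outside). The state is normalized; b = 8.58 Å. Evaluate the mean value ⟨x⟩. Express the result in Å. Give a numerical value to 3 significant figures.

By definition ⟨x⟩ = ∫ x |u(x)|² dx.
Expanding the polynomial and integrating term by term, evaluating both integrals, ⟨x⟩ = b/2.
With b = 8.58, ⟨x⟩ = 4.290.

⟨x⟩ ≈ 4.29 Å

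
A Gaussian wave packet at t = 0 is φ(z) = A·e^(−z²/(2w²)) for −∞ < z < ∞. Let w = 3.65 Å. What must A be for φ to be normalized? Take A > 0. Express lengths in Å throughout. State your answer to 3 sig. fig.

The normalization condition is ∫|φ|² dz = 1 from −∞ to ∞.
∫|φ|² dz = A²·(√(π)·w).
Hence A² = 1/[√(π)·w].
With w = 3.65: A² = 0.1546 and A = 0.3932.

A ≈ 0.393 Å^(-1/2)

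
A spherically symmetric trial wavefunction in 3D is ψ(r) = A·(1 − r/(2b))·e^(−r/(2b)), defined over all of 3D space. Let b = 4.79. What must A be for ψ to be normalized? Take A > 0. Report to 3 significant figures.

The normalization condition is ∫|ψ|² 4πr² dr = 1 from 0 to ∞.
In 3D with spherical symmetry the volume element is 4πr² dr.
With ψ = A·(1 − r/(2b))·e^(−r/(2b)), the integral evaluates to A²·[8·π·b^3].
So A² = (8·π·b^3)^(−1).
Substituting b = 4.79 gives A² = 0.0003620, so A = 0.01903.

A ≈ 0.0190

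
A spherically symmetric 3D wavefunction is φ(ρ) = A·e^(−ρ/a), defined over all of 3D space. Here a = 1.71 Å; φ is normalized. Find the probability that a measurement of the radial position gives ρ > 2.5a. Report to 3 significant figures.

With dV = 4πρ²dρ, the probability is ∫|φ|² dV over ρ > 2.5a.
The full normalization integral is A²·[π·a^3] = 1, fixing A².
Substituting u = ρ/a, A², 4π and the length scale all cancel in the ratio: P = ∫_{2.5}^{∞} u^2·e^(-2·u) du / ∫_{0}^{∞} u^2·e^(-2·u) du.
With ∫ u^2·e^(-2·u) du = -(2·u^2 + 2·u + 1)·e^(-2·u)/4 + C, the region integral is 37·e^(-5)/8 and the full one is 1/4.
The region integral divided by the full integral gives P = 0.1247.

P ≈ 0.125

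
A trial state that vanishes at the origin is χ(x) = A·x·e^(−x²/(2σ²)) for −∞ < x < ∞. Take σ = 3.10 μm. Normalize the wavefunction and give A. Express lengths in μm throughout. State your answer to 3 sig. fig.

The normalization condition is ∫|χ|² dx = 1 from −∞ to ∞.
Using the Gaussian integral ∫_{−∞}^{∞} e^(−αx²) dx = √(π/α), carrying out the integral gives A² · √(π)·σ^3/2.
Hence A² = 1/[√(π)·σ^3/2].
Substituting σ = 3.10 gives A² = 0.03788, so A = 0.1946.

A ≈ 0.195 μm^(-3/2)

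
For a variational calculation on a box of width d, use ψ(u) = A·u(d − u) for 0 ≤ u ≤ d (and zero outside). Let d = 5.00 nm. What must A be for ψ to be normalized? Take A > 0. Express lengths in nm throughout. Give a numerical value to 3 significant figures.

Normalization requires ∫|ψ|² du = 1, integrated from 0 to d.
Expanding the polynomial and integrating term by term, carrying out the integral gives A² · d^5/30.
So A² = (d^5/30)^(−1).
Substituting d = 5.00 gives A² = 0.009600, so A = 0.09798.

A ≈ 0.0980 nm^(-5/2)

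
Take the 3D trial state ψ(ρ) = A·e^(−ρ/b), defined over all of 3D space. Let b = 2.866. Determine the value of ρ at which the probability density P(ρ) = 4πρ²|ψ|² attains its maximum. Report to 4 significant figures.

Differentiate P(ρ) = 4πρ²|ψ|² with respect to ρ and set to zero.
This gives ρ = b.
With b = 2.866, the most probable radial distance is 2.8660.

ρ ≈ 2.866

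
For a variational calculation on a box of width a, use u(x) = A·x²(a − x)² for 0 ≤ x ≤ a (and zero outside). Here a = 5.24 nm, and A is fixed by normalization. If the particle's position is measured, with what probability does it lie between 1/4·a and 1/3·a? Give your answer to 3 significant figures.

The probability is P = ∫ |u|² dx over [1/4·a, 1/3·a].
With A² fixed by ∫|u|² = 1, i.e. A² = (a^9/630)^(−1), substitute and integrate.
Let t = x/a; then A² and the length scale cancel, so P = ∫_{1/4}^{1/3} t^4·(1 - t)^4 dt ÷ ∫_{0}^{1} t^4·(1 - t)^4 dt.
With ∫ t^4·(1 - t)^4 dt = t^5·(70·t^4 - 315·t^3 + 540·t^2 - 420·t + 126)/630 + C, the region integral is ≈ 0.00015225 and the full one is 1/630.
Taking the ratio, P = 0.09592.

P ≈ 0.0959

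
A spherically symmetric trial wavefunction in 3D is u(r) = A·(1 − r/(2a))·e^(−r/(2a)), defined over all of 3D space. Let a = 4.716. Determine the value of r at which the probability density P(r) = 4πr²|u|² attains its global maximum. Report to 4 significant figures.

r ≈ 24.69

The maximum of P(r) = 4πr²|u|² occurs where its derivative vanishes.
This gives r = a·(√(5) + 3).
With a = 4.716, the most probable radial distance is 24.693.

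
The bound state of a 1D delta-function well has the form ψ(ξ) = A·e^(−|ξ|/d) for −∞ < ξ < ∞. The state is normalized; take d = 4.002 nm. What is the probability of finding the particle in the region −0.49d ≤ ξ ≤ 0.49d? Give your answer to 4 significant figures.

P ≈ 0.6247

The probability is P = ∫ |ψ|² dξ over [−0.49d, 0.49d].
Since A² = 1/(d), this is the region integral divided by the full normalization integral.
By symmetry take twice the ξ ≥ 0 contribution in numerator and denominator; the 2's cancel. Let u = ξ/d; then A² and the length scale cancel, so P = ∫_{0}^{0.49} e^(-2·u) du ÷ ∫_{0}^{∞} e^(-2·u) du.
Using ∫ e^(-2·u) du = -e^(-2·u)/2, the numerator is 1/2 - e^(-49/50)/2 and the denominator is 1/2.
Evaluating gives P = 0.62469.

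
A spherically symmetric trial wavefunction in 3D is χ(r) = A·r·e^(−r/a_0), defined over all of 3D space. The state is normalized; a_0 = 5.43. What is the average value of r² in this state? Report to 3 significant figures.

⟨r²⟩ = ∫ r^2 |χ|² 4πr² dr over the full domain.
Evaluating both integrals, ⟨r²⟩ = 15·a_0^2/2.
Putting a_0 = 5.43 gives 221.1.

⟨r^2⟩ ≈ 221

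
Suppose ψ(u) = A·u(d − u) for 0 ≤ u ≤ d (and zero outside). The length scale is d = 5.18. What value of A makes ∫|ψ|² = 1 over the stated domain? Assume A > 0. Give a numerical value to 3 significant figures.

The normalization condition is ∫|ψ|² du = 1 from 0 to d.
Carrying out the integral gives A² · d^5/30.
Hence A² = 1/[d^5/30].
Substituting d = 5.18 gives A² = 0.008044, so A = 0.08969.

A ≈ 0.0897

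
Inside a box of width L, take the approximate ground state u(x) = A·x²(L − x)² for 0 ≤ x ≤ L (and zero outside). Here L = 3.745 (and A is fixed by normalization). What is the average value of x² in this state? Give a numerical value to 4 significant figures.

By definition ⟨x²⟩ = ∫ x^2 |u(x)|² dx.
Expanding the polynomial and integrating term by term, since the A² factors cancel between numerator and denominator, ⟨x²⟩ = 3·L^2/11.
With L = 3.745, ⟨x^2⟩ = 3.8250.

⟨x^2⟩ ≈ 3.825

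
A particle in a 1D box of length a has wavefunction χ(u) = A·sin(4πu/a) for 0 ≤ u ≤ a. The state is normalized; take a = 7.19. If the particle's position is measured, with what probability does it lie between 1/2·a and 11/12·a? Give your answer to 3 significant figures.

P ≈ 0.451

The probability is P = ∫ |χ|² du over [1/2·a, 11/12·a].
Since A² = 1/(a/2), this is the region integral divided by the full normalization integral.
Let t = u/a; then A² and the length scale cancel, so P = ∫_{1/2}^{11/12} sin(4·π·t)^2 dt ÷ ∫_{0}^{1} sin(4·π·t)^2 dt.
Using ∫ sin(4·π·t)^2 dt = t/2 - sin(4·π·t)·cos(4·π·t)/(8·π), the numerator is √(3)/(32·π) + 5/24 and the denominator is 1/2.
Taking the ratio, P = √(3)/(16·π) + 5/12.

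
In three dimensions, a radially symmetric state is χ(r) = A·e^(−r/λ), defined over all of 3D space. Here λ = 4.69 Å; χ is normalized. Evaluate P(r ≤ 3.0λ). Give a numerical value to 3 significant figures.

Integrate the radial probability density 4πr²|χ|² over r ≤ 3.0λ.
The full normalization integral is A²·[π·λ^3] = 1, fixing A².
Let u = r/λ; then A², 4π and the length scale all cancel, so P = ∫_{0}^{3.0} u^2·e^(-2·u) du ÷ ∫_{0}^{∞} u^2·e^(-2·u) du.
Using ∫ u^2·e^(-2·u) du = -(2·u^2 + 2·u + 1)·e^(-2·u)/4, the numerator is 1/4 - 25·e^(-6)/4 and the denominator is 1/4.
The region integral divided by the full integral gives P = 0.9380.

P ≈ 0.938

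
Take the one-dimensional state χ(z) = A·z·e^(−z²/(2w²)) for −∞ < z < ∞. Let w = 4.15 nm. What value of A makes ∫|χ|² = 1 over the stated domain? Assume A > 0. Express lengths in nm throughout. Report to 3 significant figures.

A ≈ 0.126 nm^(-3/2)

We need A² ∫|f|² dz = 1, taking the integral from −∞ to ∞.
Carrying out the integral gives A² · √(π)·w^3/2.
So A² = (√(π)·w^3/2)^(−1).
With w = 4.15: A² = 0.01579 and A = 0.1256.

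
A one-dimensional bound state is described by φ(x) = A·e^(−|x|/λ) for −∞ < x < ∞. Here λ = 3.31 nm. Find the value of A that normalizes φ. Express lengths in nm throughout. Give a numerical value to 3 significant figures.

The normalization condition is ∫|φ|² dx = 1 from −∞ to ∞.
With ∫₀^∞ x^0 e^(−αx) dx = 0!/α^1, ∫|φ|² dx = A²·(λ).
Setting this equal to 1 gives A² = 1/(λ).
Substituting λ = 3.31 gives A² = 0.3021, so A = 0.5496.

A ≈ 0.550 nm^(-1/2)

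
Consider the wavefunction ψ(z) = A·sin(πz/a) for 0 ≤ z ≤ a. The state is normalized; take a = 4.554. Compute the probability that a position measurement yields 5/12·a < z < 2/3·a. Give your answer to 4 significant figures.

|ψ|² is the probability density, so P = ∫_{5/12·a}^{2/3·a} |ψ|² dz.
The normalization integral ∫|ψ|²dz over the whole domain equals a/2·A², and A² cancels in the ratio.
In terms of u = z/a (A² and the length scale cancel between numerator and denominator), P = [∫_{5/12}^{2/3} sin(π·u)^2 du] / [∫_{0}^{1} sin(π·u)^2 du].
Using ∫ sin(π·u)^2 du = u/2 - sin(2·π·u)/(4·π), the numerator is 1/(8·π) + √(3)/(8·π) + 1/8 and the denominator is 1/2.
Evaluating gives P = (1 + √(3) + π)/(4·π).

P ≈ 0.4674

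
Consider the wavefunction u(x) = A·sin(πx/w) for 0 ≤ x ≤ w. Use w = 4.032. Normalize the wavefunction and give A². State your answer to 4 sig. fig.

A^2 ≈ 0.4960

Normalization requires ∫|u|² dx = 1, integrated from 0 to w.
∫|u|² dx = A²·(w/2).
Setting this equal to 1 gives A² = 1/(w/2).
Plugging in w = 4.032 yields A = 0.70430.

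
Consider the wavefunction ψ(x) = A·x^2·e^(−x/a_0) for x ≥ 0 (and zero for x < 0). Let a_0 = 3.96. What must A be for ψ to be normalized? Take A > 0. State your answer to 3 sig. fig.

A ≈ 0.0370

The normalization condition is ∫|ψ|² dx = 1 from 0 to ∞.
Recall ∫₀^∞ x^m e^(−x/β) dx = m!·β^(m+1), with ψ = A·x^2·e^(−x/a_0), the integral evaluates to A²·[3·a_0^5/4].
Setting this equal to 1 gives A² = 1/(3·a_0^5/4).
Plugging in a_0 = 3.96 yields A = 0.03700.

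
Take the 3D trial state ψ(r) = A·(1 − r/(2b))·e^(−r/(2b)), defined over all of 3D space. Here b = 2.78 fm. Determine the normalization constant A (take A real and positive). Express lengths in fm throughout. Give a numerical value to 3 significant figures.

A ≈ 0.0430 fm^(-3/2)

The normalization condition is ∫|ψ|² 4πr² dr = 1 from 0 to ∞.
In 3D with spherical symmetry the volume element is 4πr² dr.
Using ∫₀^∞ rⁿ e^(−αr) dr = n!/αⁿ⁺¹, the integral (without the A² prefactor) comes out to 8·π·b^3.
Hence A² = 1/[8·π·b^3].
Substituting b = 2.78 gives A² = 0.001852, so A = 0.04303.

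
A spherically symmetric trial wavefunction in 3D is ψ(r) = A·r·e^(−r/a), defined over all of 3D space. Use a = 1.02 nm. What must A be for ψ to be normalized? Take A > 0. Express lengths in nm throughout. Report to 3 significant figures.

The normalization condition is ∫|ψ|² 4πr² dr = 1 from 0 to ∞.
The angular integral contributes 4π, leaving ∫₀^∞ r²|ψ|² dr.
∫|ψ|² 4πr² dr = A²·(3·π·a^5).
With a = 1.02: A² = 0.09610 and A = 0.3100.

A ≈ 0.310 nm^(-5/2)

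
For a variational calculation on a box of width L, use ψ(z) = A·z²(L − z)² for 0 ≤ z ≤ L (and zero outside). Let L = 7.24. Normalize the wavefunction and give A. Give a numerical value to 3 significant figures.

A ≈ 0.00340

We need A² ∫|f|² dz = 1, taking the integral from 0 to L.
Expanding the polynomial and integrating term by term, the integral (without the A² prefactor) comes out to L^9/630.
Plugging in L = 7.24 yields A = 0.003395.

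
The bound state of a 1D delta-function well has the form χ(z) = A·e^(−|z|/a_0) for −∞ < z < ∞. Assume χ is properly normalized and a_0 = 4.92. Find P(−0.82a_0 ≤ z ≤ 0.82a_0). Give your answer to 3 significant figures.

P ≈ 0.806

P = ∫_{−0.82a_0}^{0.82a_0} |χ(z)|² dz.
The normalization integral ∫|χ|²dz over the whole domain equals a_0·A², and A² cancels in the ratio.
Both integrals are even about z = 0, so only the z ≥ 0 halves are needed (the factors of 2 cancel). Let u = z/a_0; then A² and the length scale cancel, so P = ∫_{0}^{0.82} e^(-2·u) du ÷ ∫_{0}^{∞} e^(-2·u) du.
An antiderivative of e^(-2·u) is -e^(-2·u)/2; evaluating from 0 to 0.82 gives 1/2 - e^(-41/25)/2, while the full integral is 1/2.
This works out to P = 0.8060.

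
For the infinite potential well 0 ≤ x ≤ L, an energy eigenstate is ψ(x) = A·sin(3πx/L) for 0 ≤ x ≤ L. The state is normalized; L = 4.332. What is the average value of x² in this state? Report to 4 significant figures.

⟨x^2⟩ ≈ 6.150

⟨x²⟩ = ∫ x^2 |ψ|² dx over the full domain.
With ∫₀^L sin²(nπx/L) dx = L/2, since the A² factors cancel between numerator and denominator, ⟨x²⟩ = -L^2/(18·π^2) + L^2/3.
Putting L = 4.332 gives 6.1498.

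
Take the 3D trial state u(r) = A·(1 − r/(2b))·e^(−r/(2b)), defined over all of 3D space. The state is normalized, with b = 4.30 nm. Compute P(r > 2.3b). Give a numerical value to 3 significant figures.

P = ∫ |u|² 4πr² dr over r > 2.3b.
A² is fixed by ∫₀^∞ 4πr²|u|² dr = 1, i.e. A² = (8·π·b^3)^(−1).
Substituting t = r/b, A², 4π and the length scale all cancel in the ratio: P = ∫_{2.3}^{∞} t^2·(1 - t/2)^2·e^(-t) dt / ∫_{0}^{∞} t^2·(1 - t/2)^2·e^(-t) dt.
Using ∫ t^2·(1 - t/2)^2·e^(-t) dt = -(t^4/4 + t^2 + 2·t + 2)·e^(-t), the numerator is ≈ 1.8935 and the denominator is 2.
Taking the ratio yields P = 0.9467.

P ≈ 0.947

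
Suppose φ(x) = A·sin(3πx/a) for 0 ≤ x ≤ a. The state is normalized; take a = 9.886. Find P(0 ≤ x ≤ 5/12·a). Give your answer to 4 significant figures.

P ≈ 0.3636

The probability is P = ∫ |φ|² dx over [0, 5/12·a].
Since A² = 1/(a/2), this is the region integral divided by the full normalization integral.
Substituting u = x/a, A² and the length scale cancel in the ratio: P = ∫_{0}^{5/12} sin(3·π·u)^2 du / ∫_{0}^{1} sin(3·π·u)^2 du.
With ∫ sin(3·π·u)^2 du = u/2 - sin(6·π·u)/(12·π) + C, the region integral is 5/24 - 1/(12·π) and the full one is 1/2.
The result is P = (-2 + 5·π)/(12·π).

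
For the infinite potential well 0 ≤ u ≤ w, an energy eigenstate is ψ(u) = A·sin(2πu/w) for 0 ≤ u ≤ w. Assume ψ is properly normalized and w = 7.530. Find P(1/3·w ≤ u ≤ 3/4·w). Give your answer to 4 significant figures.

P = ∫_{1/3·w}^{3/4·w} |ψ(u)|² du.
Since A² = 1/(w/2), this is the region integral divided by the full normalization integral.
Substituting t = u/w, A² and the length scale cancel in the ratio: P = ∫_{1/3}^{3/4} sin(2·π·t)^2 dt / ∫_{0}^{1} sin(2·π·t)^2 dt.
With ∫ sin(2·π·t)^2 dt = t/2 - sin(4·π·t)/(8·π) + C, the region integral is -√(3)/(16·π) + 5/24 and the full one is 1/2.
Taking the ratio, P = -√(3)/(8·π) + 5/12.

P ≈ 0.3478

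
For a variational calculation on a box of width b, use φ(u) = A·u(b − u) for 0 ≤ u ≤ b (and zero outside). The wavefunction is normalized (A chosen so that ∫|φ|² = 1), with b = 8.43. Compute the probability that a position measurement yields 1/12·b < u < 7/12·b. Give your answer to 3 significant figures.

P ≈ 0.648

P = ∫_{1/12·b}^{7/12·b} |φ(u)|² du.
Since A² = 1/(b^5/30), this is the region integral divided by the full normalization integral.
Let t = u/b; then A² and the length scale cancel, so P = ∫_{1/12}^{7/12} t^2·(1 - t)^2 dt ÷ ∫_{0}^{1} t^2·(1 - t)^2 dt.
Using ∫ t^2·(1 - t)^2 dt = t^3·(6·t^2 - 15·t + 10)/30, the numerator is ≈ 0.021610 and the denominator is 1/30.
This works out to P = 4481/6912.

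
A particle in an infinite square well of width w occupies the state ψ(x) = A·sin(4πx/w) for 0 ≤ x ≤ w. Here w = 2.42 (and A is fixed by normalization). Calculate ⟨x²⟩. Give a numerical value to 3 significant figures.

By definition ⟨x²⟩ = ∫ x^2 |ψ(x)|² dx.
Using sin²θ = (1 − cos 2θ)/2, evaluating both integrals, ⟨x²⟩ = -w^2/(32·π^2) + w^2/3.
With w = 2.42, ⟨x^2⟩ = 1.934.

⟨x^2⟩ ≈ 1.93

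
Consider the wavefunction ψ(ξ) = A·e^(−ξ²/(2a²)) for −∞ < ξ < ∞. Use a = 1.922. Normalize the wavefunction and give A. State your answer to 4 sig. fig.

A ≈ 0.5418

Normalization requires ∫|ψ|² dξ = 1, integrated from −∞ to ∞.
The integral (without the A² prefactor) comes out to √(π)·a.
Plugging in a = 1.922 yields A = 0.54180.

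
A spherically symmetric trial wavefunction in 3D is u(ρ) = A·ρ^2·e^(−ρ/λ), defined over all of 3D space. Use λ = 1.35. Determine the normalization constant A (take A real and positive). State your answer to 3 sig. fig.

Normalization requires ∫|u|² 4πρ² dρ = 1, integrated from 0 to ∞.
(Spherical symmetry: dV = 4πρ² dρ.)
∫|u|² 4πρ² dρ = A²·(45·π·λ^7/2).
Setting this equal to 1 gives A² = 1/(45·π·λ^7/2).
With λ = 1.35: A² = 0.001731 and A = 0.04161.

A ≈ 0.0416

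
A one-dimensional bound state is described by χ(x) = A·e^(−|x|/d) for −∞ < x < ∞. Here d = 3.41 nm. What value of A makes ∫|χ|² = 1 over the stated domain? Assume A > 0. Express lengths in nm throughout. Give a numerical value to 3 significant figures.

A ≈ 0.542 nm^(-1/2)

Normalization requires ∫|χ|² dx = 1, integrated from −∞ to ∞.
Using ∫₀^∞ xⁿ e^(−αx) dx = n!/αⁿ⁺¹, carrying out the integral gives A² · d.
Setting this equal to 1 gives A² = 1/(d).
With d = 3.41: A² = 0.2933 and A = 0.5415.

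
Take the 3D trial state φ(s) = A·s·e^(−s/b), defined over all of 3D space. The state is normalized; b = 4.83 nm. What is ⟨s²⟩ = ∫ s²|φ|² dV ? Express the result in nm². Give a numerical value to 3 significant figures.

⟨s^2⟩ ≈ 175 nm^2

By definition ⟨s²⟩ = ∫ s^2 |φ(s)|² 4πs² ds.
Using ∫₀^∞ sⁿ e^(−αs) ds = n!/αⁿ⁺¹, the ratio of the moment integral to the normalization integral gives ⟨s²⟩ = 15·b^2/2.
With b = 4.83, ⟨s^2⟩ = 175.0.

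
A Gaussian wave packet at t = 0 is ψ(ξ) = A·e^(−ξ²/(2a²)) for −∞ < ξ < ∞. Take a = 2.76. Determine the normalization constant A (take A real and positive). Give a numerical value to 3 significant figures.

Normalization requires ∫|ψ|² dξ = 1, integrated from −∞ to ∞.
Differentiating ∫e^(−αξ²) dξ = √(π/α) under α to get the higher moments, ∫|ψ|² dξ = A²·(√(π)·a).
So A² = (√(π)·a)^(−1).
Substituting a = 2.76 gives A² = 0.2044, so A = 0.4521.

A ≈ 0.452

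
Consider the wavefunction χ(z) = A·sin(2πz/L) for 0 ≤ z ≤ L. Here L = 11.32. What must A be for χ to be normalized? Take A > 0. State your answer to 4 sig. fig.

A ≈ 0.4203

Normalization requires ∫|χ|² dz = 1, integrated from 0 to L.
∫|χ|² dz = A²·(L/2).
Substituting L = 11.32 gives A² = 0.17668, so A = 0.42033.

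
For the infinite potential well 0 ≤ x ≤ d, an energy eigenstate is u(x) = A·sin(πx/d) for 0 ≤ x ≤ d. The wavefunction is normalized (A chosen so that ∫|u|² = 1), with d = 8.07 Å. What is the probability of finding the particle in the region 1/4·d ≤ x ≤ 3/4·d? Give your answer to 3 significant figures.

P ≈ 0.818

The probability is P = ∫ |u|² dx over [1/4·d, 3/4·d].
With A² fixed by ∫|u|² = 1, i.e. A² = (d/2)^(−1), substitute and integrate.
Substituting t = x/d, A² and the length scale cancel in the ratio: P = ∫_{1/4}^{3/4} sin(π·t)^2 dt / ∫_{0}^{1} sin(π·t)^2 dt.
Using ∫ sin(π·t)^2 dt = t/2 - sin(2·π·t)/(4·π), the numerator is 1/(2·π) + 1/4 and the denominator is 1/2.
Taking the ratio, P = (2 + π)/(2·π).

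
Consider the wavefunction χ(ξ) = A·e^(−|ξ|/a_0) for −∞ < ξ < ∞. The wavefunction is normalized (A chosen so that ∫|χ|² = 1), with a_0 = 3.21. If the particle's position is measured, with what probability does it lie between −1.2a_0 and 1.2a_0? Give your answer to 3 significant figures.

P ≈ 0.909

|χ|² is the probability density, so P = ∫_{−1.2a_0}^{1.2a_0} |χ|² dξ.
With A² fixed by ∫|χ|² = 1, i.e. A² = (a_0)^(−1), substitute and integrate.
By symmetry take twice the ξ ≥ 0 contribution in numerator and denominator; the 2's cancel. Let u = ξ/a_0; then A² and the length scale cancel, so P = ∫_{0}^{1.2} e^(-2·u) du ÷ ∫_{0}^{∞} e^(-2·u) du.
With ∫ e^(-2·u) du = -e^(-2·u)/2 + C, the region integral is 1/2 - e^(-12/5)/2 and the full one is 1/2.
The result is P = 0.9093.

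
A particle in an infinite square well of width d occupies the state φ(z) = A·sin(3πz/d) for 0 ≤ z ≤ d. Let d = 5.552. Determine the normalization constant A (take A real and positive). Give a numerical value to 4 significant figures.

A ≈ 0.6002

Normalization requires ∫|φ|² dz = 1, integrated from 0 to d.
Carrying out the integral gives A² · d/2.
With d = 5.552: A² = 0.36023 and A = 0.60019.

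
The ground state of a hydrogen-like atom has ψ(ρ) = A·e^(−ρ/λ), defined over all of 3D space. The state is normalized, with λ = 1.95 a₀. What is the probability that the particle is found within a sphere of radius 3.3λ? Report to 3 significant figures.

P ≈ 0.960

P = ∫ |ψ|² 4πρ² dρ over ρ ≤ 3.3λ.
Normalization gives A² = 1/(π·λ^3).
Substituting u = ρ/λ, A², 4π and the length scale all cancel in the ratio: P = ∫_{0}^{3.3} u^2·e^(-2·u) du / ∫_{0}^{∞} u^2·e^(-2·u) du.
Using ∫ u^2·e^(-2·u) du = -(2·u^2 + 2·u + 1)·e^(-2·u)/4, the numerator is 1/4 - 1469·e^(-33/5)/200 and the denominator is 1/4.
This evaluates to P = 0.9600.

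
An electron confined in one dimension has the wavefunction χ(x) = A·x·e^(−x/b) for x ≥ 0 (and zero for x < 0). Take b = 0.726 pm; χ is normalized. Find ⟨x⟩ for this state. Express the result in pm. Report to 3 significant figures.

⟨x⟩ = ∫ x |χ|² dx over the full domain.
The ratio of the moment integral to the normalization integral gives ⟨x⟩ = 3·b/2.
With b = 0.726, ⟨x⟩ = 1.089.

⟨x⟩ ≈ 1.09 pm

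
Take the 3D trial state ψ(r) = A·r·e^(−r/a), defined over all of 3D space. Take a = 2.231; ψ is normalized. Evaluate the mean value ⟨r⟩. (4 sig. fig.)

By definition ⟨r⟩ = ∫ r |ψ(r)|² 4πr² dr.
Evaluating both integrals, ⟨r⟩ = 5·a/2.
With a = 2.231, ⟨r⟩ = 5.5775.

⟨r⟩ ≈ 5.578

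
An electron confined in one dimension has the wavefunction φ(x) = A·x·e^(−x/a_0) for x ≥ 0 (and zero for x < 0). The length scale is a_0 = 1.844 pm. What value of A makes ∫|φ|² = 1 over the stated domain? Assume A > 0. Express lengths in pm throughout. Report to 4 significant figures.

The normalization condition is ∫|φ|² dx = 1 from 0 to ∞.
With ∫₀^∞ x^2 e^(−αx) dx = 2!/α^3, the integral (without the A² prefactor) comes out to a_0^3/4.
Plugging in a_0 = 1.844 yields A = 0.79871.

A ≈ 0.7987 pm^(-3/2)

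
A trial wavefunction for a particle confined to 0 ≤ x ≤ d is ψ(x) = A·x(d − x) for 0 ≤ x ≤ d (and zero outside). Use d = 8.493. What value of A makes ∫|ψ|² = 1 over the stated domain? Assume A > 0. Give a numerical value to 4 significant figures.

Normalization requires ∫|ψ|² dx = 1, integrated from 0 to d.
Expanding the polynomial and integrating term by term, the integral (without the A² prefactor) comes out to d^5/30.
Hence A² = 1/[d^5/30].
Plugging in d = 8.493 yields A = 0.026056.

A ≈ 0.02606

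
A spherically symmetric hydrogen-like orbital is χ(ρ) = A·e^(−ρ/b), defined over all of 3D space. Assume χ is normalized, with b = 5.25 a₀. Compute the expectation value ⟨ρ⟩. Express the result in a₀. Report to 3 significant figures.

⟨ρ⟩ ≈ 7.88 a₀

By definition ⟨ρ⟩ = ∫ ρ |χ(ρ)|² 4πρ² dρ.
With ∫₀^∞ ρ^3 e^(−αρ) dρ = 3!/α^4, the ratio of the moment integral to the normalization integral gives ⟨ρ⟩ = 3·b/2.
With b = 5.25, ⟨ρ⟩ = 7.875.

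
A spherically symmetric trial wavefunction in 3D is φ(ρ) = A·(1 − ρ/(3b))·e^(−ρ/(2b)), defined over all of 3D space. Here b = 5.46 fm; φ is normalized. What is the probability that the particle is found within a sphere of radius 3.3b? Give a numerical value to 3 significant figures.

P ≈ 0.353

P = ∫ |φ|² 4πρ² dρ over ρ ≤ 3.3b.
Normalization gives A² = 1/(8·π·b^3/3).
Substituting u = ρ/b, A², 4π and the length scale all cancel in the ratio: P = ∫_{0}^{3.3} u^2·(1 - u/3)^2·e^(-u) du / ∫_{0}^{∞} u^2·(1 - u/3)^2·e^(-u) du.
An antiderivative of u^2·(1 - u/3)^2·e^(-u) is (-u^4 + 2·u^3 - 3·u^2 - 6·u - 6)·e^(-u)/9; evaluating from 0 to 3.3 gives ≈ 0.23559, while the full integral is 2/3.
The region integral divided by the full integral gives P = 0.3534.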